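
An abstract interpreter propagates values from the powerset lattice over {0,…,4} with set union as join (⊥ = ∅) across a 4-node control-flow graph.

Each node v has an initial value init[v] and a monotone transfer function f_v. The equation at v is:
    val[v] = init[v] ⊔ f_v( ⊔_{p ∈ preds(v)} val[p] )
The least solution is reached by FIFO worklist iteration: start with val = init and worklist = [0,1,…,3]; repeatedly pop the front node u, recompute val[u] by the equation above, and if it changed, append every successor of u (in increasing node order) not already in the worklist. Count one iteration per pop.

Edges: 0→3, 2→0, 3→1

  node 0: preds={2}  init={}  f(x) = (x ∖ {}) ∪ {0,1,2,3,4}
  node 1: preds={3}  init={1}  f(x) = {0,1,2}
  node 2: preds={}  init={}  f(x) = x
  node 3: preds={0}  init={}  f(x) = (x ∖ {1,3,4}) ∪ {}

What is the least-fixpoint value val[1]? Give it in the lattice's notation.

Iteration log — 5 steps:
  step 1. node 0  ⊔preds={}  new={0,1,2,3,4}  old={}  +wl: 
  step 2. node 1  ⊔preds={}  new={0,1,2}  old={1}  +wl: 
  step 3. node 2  ⊔preds={}  new={}  stable
  step 4. node 3  ⊔preds={0,1,2,3,4}  new={0,2}  old={}  +wl: 1
  step 5. node 1  ⊔preds={0,2}  new={0,1,2}  stable

Least fixpoint reached:
  node 0: {0,1,2,3,4}
  node 1: {0,1,2}
  node 2: {}
  node 3: {0,2}

{0,1,2}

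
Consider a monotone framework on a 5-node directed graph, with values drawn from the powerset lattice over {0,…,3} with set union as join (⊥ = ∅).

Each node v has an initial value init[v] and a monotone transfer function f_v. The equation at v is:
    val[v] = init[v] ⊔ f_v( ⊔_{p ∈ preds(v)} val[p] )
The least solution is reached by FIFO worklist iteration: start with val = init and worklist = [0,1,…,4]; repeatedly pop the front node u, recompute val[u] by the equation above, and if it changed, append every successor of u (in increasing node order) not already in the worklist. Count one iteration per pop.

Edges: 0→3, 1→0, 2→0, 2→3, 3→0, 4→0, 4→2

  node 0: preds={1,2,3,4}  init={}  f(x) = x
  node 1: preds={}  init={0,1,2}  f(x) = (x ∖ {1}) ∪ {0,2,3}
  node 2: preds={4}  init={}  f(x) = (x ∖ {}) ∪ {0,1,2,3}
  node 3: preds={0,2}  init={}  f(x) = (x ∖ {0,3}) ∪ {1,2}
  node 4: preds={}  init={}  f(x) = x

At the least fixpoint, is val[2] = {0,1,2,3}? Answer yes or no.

yes

Iteration log — 7 steps:
  step 1. node 0  ⊔preds={0,1,2}  new={0,1,2}  old={}  +wl: 
  step 2. node 1  ⊔preds={}  new={0,1,2,3}  old={0,1,2}  +wl: 0
  step 3. node 2  ⊔preds={}  new={0,1,2,3}  old={}  +wl: 
  step 4. node 3  ⊔preds={0,1,2,3}  new={1,2}  old={}  +wl: 
  step 5. node 4  ⊔preds={}  new={}  stable
  step 6. node 0  ⊔preds={0,1,2,3}  new={0,1,2,3}  old={0,1,2}  +wl: 3
  step 7. node 3  ⊔preds={0,1,2,3}  new={1,2}  stable

Least fixpoint reached:
  node 0: {0,1,2,3}
  node 1: {0,1,2,3}
  node 2: {0,1,2,3}
  node 3: {1,2}
  node 4: {}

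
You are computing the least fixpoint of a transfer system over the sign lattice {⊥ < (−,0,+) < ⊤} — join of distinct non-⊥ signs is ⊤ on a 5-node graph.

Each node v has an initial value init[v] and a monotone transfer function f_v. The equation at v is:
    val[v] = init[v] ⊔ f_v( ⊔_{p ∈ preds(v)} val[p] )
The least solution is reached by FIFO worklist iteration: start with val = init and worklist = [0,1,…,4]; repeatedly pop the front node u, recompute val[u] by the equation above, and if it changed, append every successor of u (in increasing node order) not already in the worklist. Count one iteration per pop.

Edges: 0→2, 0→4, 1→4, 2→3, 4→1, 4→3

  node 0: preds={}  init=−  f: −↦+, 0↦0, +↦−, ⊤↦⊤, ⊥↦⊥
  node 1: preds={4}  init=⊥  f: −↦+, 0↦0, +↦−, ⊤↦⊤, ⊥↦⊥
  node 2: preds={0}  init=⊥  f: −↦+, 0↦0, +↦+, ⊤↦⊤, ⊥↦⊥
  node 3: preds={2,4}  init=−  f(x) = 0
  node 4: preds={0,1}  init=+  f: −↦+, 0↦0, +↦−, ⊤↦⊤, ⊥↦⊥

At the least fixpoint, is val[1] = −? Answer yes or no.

yes

Trace (5 dequeues):
  [1] u=0 | in ⊥ | out − | ==
  [2] u=1 | in + | out − | prev ⊥ | push {}
  [3] u=2 | in − | out + | prev ⊥ | push {}
  [4] u=3 | in + | out ⊤ | prev − | push {}
  [5] u=4 | in − | out + | ==

Converged values:
  [0] −
  [1] −
  [2] +
  [3] ⊤
  [4] +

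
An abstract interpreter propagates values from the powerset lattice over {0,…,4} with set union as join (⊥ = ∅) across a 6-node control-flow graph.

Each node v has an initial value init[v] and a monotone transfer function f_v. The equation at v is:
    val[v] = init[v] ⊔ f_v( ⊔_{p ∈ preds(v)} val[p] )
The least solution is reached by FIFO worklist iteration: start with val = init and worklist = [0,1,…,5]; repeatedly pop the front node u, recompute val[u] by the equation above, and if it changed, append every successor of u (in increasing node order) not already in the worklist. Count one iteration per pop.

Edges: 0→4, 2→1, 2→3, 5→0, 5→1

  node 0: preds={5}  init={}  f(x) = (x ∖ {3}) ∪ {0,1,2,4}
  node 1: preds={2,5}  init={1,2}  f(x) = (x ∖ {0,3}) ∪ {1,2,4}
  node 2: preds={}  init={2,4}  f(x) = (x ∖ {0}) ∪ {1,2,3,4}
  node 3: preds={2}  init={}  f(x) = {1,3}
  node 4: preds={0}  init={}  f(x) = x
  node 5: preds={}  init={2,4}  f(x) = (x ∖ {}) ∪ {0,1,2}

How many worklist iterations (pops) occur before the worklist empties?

Iteration log — 8 steps:
  step 1. node 0  ⊔preds={2,4}  new={0,1,2,4}  old={}  +wl: 
  step 2. node 1  ⊔preds={2,4}  new={1,2,4}  old={1,2}  +wl: 
  step 3. node 2  ⊔preds={}  new={1,2,3,4}  old={2,4}  +wl: 1
  step 4. node 3  ⊔preds={1,2,3,4}  new={1,3}  old={}  +wl: 
  step 5. node 4  ⊔preds={0,1,2,4}  new={0,1,2,4}  old={}  +wl: 
  step 6. node 5  ⊔preds={}  new={0,1,2,4}  old={2,4}  +wl: 0
  step 7. node 1  ⊔preds={0,1,2,3,4}  new={1,2,4}  stable
  step 8. node 0  ⊔preds={0,1,2,4}  new={0,1,2,4}  stable

Least fixpoint reached:
  node 0: {0,1,2,4}
  node 1: {1,2,4}
  node 2: {1,2,3,4}
  node 3: {1,3}
  node 4: {0,1,2,4}
  node 5: {0,1,2,4}

8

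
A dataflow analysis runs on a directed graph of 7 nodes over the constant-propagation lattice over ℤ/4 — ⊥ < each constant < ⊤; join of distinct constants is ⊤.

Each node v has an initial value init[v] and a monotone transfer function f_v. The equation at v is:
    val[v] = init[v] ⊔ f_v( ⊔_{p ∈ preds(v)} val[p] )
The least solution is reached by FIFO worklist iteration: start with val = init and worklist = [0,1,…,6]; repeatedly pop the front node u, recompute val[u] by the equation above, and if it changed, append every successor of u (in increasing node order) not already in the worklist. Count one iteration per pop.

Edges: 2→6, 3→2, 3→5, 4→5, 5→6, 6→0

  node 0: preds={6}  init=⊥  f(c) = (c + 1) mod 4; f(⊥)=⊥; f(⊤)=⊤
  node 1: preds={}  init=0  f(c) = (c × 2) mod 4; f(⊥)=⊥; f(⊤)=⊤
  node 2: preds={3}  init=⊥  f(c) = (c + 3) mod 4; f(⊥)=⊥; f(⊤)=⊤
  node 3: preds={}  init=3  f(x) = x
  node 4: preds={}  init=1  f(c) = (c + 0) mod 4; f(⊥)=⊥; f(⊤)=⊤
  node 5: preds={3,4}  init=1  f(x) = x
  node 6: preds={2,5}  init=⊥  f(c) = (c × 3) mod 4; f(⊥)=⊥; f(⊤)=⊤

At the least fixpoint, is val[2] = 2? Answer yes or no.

Worklist (8 pops):
  #1 pop 0: in=⊥ → ⊥ (no change)
  #2 pop 1: in=⊥ → 0 (no change)
  #3 pop 2: in=3 → 2 (was ⊥); enqueue []
  #4 pop 3: in=⊥ → 3 (no change)
  #5 pop 4: in=⊥ → 1 (no change)
  #6 pop 5: in=⊤ → ⊤ (was 1); enqueue []
  #7 pop 6: in=⊤ → ⊤ (was ⊥); enqueue [0]
  #8 pop 0: in=⊤ → ⊤ (was ⊥); enqueue []

Fixpoint:
  val[0] = ⊤
  val[1] = 0
  val[2] = 2
  val[3] = 3
  val[4] = 1
  val[5] = ⊤
  val[6] = ⊤

yes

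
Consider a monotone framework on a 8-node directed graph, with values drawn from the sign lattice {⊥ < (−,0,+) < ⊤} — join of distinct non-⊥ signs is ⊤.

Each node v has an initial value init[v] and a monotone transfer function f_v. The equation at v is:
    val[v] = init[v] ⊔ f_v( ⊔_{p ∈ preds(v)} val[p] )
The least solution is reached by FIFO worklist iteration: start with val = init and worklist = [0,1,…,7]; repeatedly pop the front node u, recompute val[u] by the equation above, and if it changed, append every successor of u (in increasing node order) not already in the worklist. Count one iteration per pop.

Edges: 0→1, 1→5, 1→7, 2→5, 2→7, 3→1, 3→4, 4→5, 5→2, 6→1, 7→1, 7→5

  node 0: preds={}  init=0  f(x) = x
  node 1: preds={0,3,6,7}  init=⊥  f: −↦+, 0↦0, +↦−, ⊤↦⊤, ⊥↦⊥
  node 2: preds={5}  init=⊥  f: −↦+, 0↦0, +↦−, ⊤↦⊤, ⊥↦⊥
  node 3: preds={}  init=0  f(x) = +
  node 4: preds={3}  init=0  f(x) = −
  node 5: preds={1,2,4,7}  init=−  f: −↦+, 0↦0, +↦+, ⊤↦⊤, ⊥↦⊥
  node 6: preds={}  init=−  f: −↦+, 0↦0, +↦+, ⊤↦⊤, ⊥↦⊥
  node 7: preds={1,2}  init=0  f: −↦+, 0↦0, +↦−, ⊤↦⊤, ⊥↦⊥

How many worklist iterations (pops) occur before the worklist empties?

Trace (12 dequeues):
  [1] u=0 | in ⊥ | out 0 | ==
  [2] u=1 | in ⊤ | out ⊤ | prev ⊥ | push {}
  [3] u=2 | in − | out + | prev ⊥ | push {}
  [4] u=3 | in ⊥ | out ⊤ | prev 0 | push {1}
  [5] u=4 | in ⊤ | out ⊤ | prev 0 | push {}
  [6] u=5 | in ⊤ | out ⊤ | prev − | push {2}
  [7] u=6 | in ⊥ | out − | ==
  [8] u=7 | in ⊤ | out ⊤ | prev 0 | push {5}
  [9] u=1 | in ⊤ | out ⊤ | ==
  [10] u=2 | in ⊤ | out ⊤ | prev + | push {7}
  [11] u=5 | in ⊤ | out ⊤ | ==
  [12] u=7 | in ⊤ | out ⊤ | ==

Converged values:
  [0] 0
  [1] ⊤
  [2] ⊤
  [3] ⊤
  [4] ⊤
  [5] ⊤
  [6] −
  [7] ⊤

12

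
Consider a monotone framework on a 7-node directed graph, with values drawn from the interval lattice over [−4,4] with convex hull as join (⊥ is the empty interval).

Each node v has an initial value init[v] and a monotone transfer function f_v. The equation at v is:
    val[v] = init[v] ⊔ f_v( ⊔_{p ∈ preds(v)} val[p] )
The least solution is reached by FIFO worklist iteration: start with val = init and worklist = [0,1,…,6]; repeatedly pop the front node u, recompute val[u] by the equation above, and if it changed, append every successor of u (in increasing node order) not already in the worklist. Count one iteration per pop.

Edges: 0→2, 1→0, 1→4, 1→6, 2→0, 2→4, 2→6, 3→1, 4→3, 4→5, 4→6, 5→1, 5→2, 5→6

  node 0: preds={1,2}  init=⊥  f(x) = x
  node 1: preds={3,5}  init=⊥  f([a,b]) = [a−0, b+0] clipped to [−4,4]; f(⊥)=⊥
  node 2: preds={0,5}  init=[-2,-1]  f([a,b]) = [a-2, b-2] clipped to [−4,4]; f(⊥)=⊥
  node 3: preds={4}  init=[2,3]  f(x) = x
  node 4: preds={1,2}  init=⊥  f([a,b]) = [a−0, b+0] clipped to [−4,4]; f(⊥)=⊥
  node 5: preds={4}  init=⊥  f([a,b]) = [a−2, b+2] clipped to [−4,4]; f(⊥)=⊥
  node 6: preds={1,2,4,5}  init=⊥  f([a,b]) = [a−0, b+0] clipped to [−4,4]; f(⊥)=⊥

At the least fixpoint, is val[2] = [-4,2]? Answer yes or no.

yes

Worklist (18 pops):
  #1 pop 0: in=[-2,-1] → [-2,-1] (was ⊥); enqueue []
  #2 pop 1: in=[2,3] → [2,3] (was ⊥); enqueue [0]
  #3 pop 2: in=[-2,-1] → [-4,-1] (was [-2,-1]); enqueue []
  #4 pop 3: in=⊥ → [2,3] (no change)
  #5 pop 4: in=[-4,3] → [-4,3] (was ⊥); enqueue [3]
  #6 pop 5: in=[-4,3] → [-4,4] (was ⊥); enqueue [1,2]
  #7 pop 6: in=[-4,4] → [-4,4] (was ⊥); enqueue []
  #8 pop 0: in=[-4,3] → [-4,3] (was [-2,-1]); enqueue []
  #9 pop 3: in=[-4,3] → [-4,3] (was [2,3]); enqueue []
  #10 pop 1: in=[-4,4] → [-4,4] (was [2,3]); enqueue [0,4,6]
  #11 pop 2: in=[-4,4] → [-4,2] (was [-4,-1]); enqueue []
  #12 pop 0: in=[-4,4] → [-4,4] (was [-4,3]); enqueue [2]
  #13 pop 4: in=[-4,4] → [-4,4] (was [-4,3]); enqueue [3,5]
  #14 pop 6: in=[-4,4] → [-4,4] (no change)
  #15 pop 2: in=[-4,4] → [-4,2] (no change)
  #16 pop 3: in=[-4,4] → [-4,4] (was [-4,3]); enqueue [1]
  #17 pop 5: in=[-4,4] → [-4,4] (no change)
  #18 pop 1: in=[-4,4] → [-4,4] (no change)

Fixpoint:
  val[0] = [-4,4]
  val[1] = [-4,4]
  val[2] = [-4,2]
  val[3] = [-4,4]
  val[4] = [-4,4]
  val[5] = [-4,4]
  val[6] = [-4,4]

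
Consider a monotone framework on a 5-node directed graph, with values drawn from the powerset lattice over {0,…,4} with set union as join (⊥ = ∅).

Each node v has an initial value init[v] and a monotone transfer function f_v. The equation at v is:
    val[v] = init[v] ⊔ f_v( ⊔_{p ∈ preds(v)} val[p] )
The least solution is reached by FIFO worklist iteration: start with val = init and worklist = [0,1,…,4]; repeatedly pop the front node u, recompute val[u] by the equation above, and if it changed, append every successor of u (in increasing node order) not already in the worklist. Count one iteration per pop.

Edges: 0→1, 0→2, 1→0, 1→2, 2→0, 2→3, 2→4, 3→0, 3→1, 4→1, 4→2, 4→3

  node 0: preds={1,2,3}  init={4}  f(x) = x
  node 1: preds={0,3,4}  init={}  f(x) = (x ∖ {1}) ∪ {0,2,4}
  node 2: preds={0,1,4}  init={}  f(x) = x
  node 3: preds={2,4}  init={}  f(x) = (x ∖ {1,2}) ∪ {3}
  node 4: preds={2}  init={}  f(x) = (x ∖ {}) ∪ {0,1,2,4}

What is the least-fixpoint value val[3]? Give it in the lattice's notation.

{0,3,4}

Trace (14 dequeues):
  [1] u=0 | in {} | out {4} | ==
  [2] u=1 | in {4} | out {0,2,4} | prev {} | push {0}
  [3] u=2 | in {0,2,4} | out {0,2,4} | prev {} | push {}
  [4] u=3 | in {0,2,4} | out {0,3,4} | prev {} | push {1}
  [5] u=4 | in {0,2,4} | out {0,1,2,4} | prev {} | push {2,3}
  [6] u=0 | in {0,2,3,4} | out {0,2,3,4} | prev {4} | push {}
  [7] u=1 | in {0,1,2,3,4} | out {0,2,3,4} | prev {0,2,4} | push {0}
  [8] u=2 | in {0,1,2,3,4} | out {0,1,2,3,4} | prev {0,2,4} | push {4}
  [9] u=3 | in {0,1,2,3,4} | out {0,3,4} | ==
  [10] u=0 | in {0,1,2,3,4} | out {0,1,2,3,4} | prev {0,2,3,4} | push {1,2}
  [11] u=4 | in {0,1,2,3,4} | out {0,1,2,3,4} | prev {0,1,2,4} | push {3}
  [12] u=1 | in {0,1,2,3,4} | out {0,2,3,4} | ==
  [13] u=2 | in {0,1,2,3,4} | out {0,1,2,3,4} | ==
  [14] u=3 | in {0,1,2,3,4} | out {0,3,4} | ==

Converged values:
  [0] {0,1,2,3,4}
  [1] {0,2,3,4}
  [2] {0,1,2,3,4}
  [3] {0,3,4}
  [4] {0,1,2,3,4}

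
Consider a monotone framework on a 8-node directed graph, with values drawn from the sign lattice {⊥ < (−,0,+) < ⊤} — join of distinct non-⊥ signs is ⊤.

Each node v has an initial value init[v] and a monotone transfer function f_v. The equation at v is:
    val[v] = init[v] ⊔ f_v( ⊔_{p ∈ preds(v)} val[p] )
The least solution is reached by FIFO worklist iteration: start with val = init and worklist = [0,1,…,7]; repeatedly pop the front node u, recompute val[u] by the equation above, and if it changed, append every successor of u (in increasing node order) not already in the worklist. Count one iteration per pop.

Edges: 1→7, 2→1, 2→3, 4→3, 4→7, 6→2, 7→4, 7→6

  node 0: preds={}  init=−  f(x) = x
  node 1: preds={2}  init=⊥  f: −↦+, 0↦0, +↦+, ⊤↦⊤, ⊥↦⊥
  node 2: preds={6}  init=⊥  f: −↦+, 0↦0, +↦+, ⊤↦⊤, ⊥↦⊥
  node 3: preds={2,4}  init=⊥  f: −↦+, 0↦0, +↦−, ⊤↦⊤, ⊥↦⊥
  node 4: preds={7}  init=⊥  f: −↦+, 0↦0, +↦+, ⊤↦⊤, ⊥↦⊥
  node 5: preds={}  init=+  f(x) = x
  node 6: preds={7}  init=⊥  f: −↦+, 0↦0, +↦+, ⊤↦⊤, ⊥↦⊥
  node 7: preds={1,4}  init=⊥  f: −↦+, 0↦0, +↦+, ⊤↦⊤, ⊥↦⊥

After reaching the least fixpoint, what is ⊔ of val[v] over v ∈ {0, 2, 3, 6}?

−

Worklist (8 pops):
  #1 pop 0: in=⊥ → − (no change)
  #2 pop 1: in=⊥ → ⊥ (no change)
  #3 pop 2: in=⊥ → ⊥ (no change)
  #4 pop 3: in=⊥ → ⊥ (no change)
  #5 pop 4: in=⊥ → ⊥ (no change)
  #6 pop 5: in=⊥ → + (no change)
  #7 pop 6: in=⊥ → ⊥ (no change)
  #8 pop 7: in=⊥ → ⊥ (no change)

Fixpoint:
  val[0] = −
  val[1] = ⊥
  val[2] = ⊥
  val[3] = ⊥
  val[4] = ⊥
  val[5] = +
  val[6] = ⊥
  val[7] = ⊥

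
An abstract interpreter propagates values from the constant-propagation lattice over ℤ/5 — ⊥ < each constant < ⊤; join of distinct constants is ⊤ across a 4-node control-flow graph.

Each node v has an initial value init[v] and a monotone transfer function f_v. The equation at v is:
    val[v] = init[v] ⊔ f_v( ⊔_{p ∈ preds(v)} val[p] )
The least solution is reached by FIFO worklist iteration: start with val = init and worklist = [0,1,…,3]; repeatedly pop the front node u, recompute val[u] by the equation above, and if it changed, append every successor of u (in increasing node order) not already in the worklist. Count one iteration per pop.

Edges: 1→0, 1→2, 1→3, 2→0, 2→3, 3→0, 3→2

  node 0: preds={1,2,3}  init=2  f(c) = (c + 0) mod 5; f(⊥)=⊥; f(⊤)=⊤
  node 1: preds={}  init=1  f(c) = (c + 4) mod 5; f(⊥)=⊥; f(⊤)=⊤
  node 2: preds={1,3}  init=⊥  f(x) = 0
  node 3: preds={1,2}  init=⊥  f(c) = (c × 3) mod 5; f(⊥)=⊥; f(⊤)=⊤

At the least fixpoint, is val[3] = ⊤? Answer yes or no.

Trace (6 dequeues):
  [1] u=0 | in 1 | out ⊤ | prev 2 | push {}
  [2] u=1 | in ⊥ | out 1 | ==
  [3] u=2 | in 1 | out 0 | prev ⊥ | push {0}
  [4] u=3 | in ⊤ | out ⊤ | prev ⊥ | push {2}
  [5] u=0 | in ⊤ | out ⊤ | ==
  [6] u=2 | in ⊤ | out 0 | ==

Converged values:
  [0] ⊤
  [1] 1
  [2] 0
  [3] ⊤

yes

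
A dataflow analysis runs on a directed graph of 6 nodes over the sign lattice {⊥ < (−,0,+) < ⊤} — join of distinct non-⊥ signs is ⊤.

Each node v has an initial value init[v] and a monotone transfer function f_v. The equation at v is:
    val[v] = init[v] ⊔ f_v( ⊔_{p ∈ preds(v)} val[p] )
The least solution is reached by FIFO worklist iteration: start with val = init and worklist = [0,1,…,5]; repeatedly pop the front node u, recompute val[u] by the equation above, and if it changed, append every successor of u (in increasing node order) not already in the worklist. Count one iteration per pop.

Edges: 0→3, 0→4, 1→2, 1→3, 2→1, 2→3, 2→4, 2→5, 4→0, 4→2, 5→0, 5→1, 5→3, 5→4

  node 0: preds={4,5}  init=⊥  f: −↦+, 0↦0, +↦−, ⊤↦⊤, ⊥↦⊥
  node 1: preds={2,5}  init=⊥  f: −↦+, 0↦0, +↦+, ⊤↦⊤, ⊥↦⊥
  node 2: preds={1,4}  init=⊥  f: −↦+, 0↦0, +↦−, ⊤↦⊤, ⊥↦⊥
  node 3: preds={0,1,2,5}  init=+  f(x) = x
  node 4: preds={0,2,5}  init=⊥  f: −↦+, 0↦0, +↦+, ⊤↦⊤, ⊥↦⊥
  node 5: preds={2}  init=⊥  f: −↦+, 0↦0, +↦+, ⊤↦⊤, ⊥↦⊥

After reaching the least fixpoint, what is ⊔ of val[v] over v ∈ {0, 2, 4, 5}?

Iteration log — 6 steps:
  step 1. node 0  ⊔preds=⊥  new=⊥  stable
  step 2. node 1  ⊔preds=⊥  new=⊥  stable
  step 3. node 2  ⊔preds=⊥  new=⊥  stable
  step 4. node 3  ⊔preds=⊥  new=+  stable
  step 5. node 4  ⊔preds=⊥  new=⊥  stable
  step 6. node 5  ⊔preds=⊥  new=⊥  stable

Least fixpoint reached:
  node 0: ⊥
  node 1: ⊥
  node 2: ⊥
  node 3: +
  node 4: ⊥
  node 5: ⊥

⊥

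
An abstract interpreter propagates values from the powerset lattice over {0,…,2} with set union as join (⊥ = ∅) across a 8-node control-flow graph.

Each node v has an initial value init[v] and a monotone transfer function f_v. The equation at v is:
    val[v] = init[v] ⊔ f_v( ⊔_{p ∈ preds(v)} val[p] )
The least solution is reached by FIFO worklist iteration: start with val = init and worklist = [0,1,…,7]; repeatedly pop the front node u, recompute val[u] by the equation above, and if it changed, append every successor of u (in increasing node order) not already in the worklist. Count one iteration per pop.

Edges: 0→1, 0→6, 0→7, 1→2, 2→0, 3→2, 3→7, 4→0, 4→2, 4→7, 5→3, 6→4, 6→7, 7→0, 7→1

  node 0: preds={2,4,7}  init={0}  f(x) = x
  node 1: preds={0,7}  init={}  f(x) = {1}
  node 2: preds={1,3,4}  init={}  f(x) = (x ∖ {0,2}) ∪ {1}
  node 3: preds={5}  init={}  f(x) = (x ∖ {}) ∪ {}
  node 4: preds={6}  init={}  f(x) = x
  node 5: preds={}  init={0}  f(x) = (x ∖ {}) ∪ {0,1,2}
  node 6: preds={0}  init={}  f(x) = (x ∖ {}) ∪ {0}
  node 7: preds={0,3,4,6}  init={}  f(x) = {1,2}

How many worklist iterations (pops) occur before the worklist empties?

21

Iteration log — 21 steps:
  step 1. node 0  ⊔preds={}  new={0}  stable
  step 2. node 1  ⊔preds={0}  new={1}  old={}  +wl: 
  step 3. node 2  ⊔preds={1}  new={1}  old={}  +wl: 0
  step 4. node 3  ⊔preds={0}  new={0}  old={}  +wl: 2
  step 5. node 4  ⊔preds={}  new={}  stable
  step 6. node 5  ⊔preds={}  new={0,1,2}  old={0}  +wl: 3
  step 7. node 6  ⊔preds={0}  new={0}  old={}  +wl: 4
  step 8. node 7  ⊔preds={0}  new={1,2}  old={}  +wl: 1
  step 9. node 0  ⊔preds={1,2}  new={0,1,2}  old={0}  +wl: 6,7
  step 10. node 2  ⊔preds={0,1}  new={1}  stable
  step 11. node 3  ⊔preds={0,1,2}  new={0,1,2}  old={0}  +wl: 2
  step 12. node 4  ⊔preds={0}  new={0}  old={}  +wl: 0
  step 13. node 1  ⊔preds={0,1,2}  new={1}  stable
  step 14. node 6  ⊔preds={0,1,2}  new={0,1,2}  old={0}  +wl: 4
  step 15. node 7  ⊔preds={0,1,2}  new={1,2}  stable
  step 16. node 2  ⊔preds={0,1,2}  new={1}  stable
  step 17. node 0  ⊔preds={0,1,2}  new={0,1,2}  stable
  step 18. node 4  ⊔preds={0,1,2}  new={0,1,2}  old={0}  +wl: 0,2,7
  step 19. node 0  ⊔preds={0,1,2}  new={0,1,2}  stable
  step 20. node 2  ⊔preds={0,1,2}  new={1}  stable
  step 21. node 7  ⊔preds={0,1,2}  new={1,2}  stable

Least fixpoint reached:
  node 0: {0,1,2}
  node 1: {1}
  node 2: {1}
  node 3: {0,1,2}
  node 4: {0,1,2}
  node 5: {0,1,2}
  node 6: {0,1,2}
  node 7: {1,2}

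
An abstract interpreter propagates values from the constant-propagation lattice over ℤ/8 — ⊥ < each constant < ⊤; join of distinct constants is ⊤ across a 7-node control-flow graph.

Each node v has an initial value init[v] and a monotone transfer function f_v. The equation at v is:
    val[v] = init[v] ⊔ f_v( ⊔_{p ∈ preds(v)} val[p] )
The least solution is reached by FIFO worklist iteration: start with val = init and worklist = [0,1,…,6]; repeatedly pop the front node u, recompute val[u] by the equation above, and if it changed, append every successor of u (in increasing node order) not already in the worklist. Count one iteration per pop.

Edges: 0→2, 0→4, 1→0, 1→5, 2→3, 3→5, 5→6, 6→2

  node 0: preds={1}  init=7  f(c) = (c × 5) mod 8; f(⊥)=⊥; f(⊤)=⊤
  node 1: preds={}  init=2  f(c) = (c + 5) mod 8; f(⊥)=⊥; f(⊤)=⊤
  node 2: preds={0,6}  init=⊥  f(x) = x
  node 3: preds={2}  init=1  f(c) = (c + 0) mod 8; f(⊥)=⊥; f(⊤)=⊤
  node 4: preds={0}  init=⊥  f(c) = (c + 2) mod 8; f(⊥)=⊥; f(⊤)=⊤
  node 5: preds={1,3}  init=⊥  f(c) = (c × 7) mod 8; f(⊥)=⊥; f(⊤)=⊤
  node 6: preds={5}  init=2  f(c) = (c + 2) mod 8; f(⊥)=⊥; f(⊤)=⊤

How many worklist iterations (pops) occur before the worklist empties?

8

Trace (8 dequeues):
  [1] u=0 | in 2 | out ⊤ | prev 7 | push {}
  [2] u=1 | in ⊥ | out 2 | ==
  [3] u=2 | in ⊤ | out ⊤ | prev ⊥ | push {}
  [4] u=3 | in ⊤ | out ⊤ | prev 1 | push {}
  [5] u=4 | in ⊤ | out ⊤ | prev ⊥ | push {}
  [6] u=5 | in ⊤ | out ⊤ | prev ⊥ | push {}
  [7] u=6 | in ⊤ | out ⊤ | prev 2 | push {2}
  [8] u=2 | in ⊤ | out ⊤ | ==

Converged values:
  [0] ⊤
  [1] 2
  [2] ⊤
  [3] ⊤
  [4] ⊤
  [5] ⊤
  [6] ⊤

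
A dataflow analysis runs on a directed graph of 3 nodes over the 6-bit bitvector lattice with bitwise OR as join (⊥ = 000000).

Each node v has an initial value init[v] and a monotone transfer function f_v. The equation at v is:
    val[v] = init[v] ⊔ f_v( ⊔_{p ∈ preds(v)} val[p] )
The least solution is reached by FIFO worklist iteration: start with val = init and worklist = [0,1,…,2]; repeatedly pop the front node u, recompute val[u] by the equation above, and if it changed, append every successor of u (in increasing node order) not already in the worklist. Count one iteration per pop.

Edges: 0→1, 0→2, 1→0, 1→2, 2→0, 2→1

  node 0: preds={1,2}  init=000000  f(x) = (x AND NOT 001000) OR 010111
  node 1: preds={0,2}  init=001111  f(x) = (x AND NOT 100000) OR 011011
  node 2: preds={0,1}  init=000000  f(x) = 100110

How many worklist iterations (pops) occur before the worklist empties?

6

Iteration log — 6 steps:
  step 1. node 0  ⊔preds=001111  new=010111  old=000000  +wl: 
  step 2. node 1  ⊔preds=010111  new=011111  old=001111  +wl: 0
  step 3. node 2  ⊔preds=011111  new=100110  old=000000  +wl: 1
  step 4. node 0  ⊔preds=111111  new=110111  old=010111  +wl: 2
  step 5. node 1  ⊔preds=110111  new=011111  stable
  step 6. node 2  ⊔preds=111111  new=100110  stable

Least fixpoint reached:
  node 0: 110111
  node 1: 011111
  node 2: 100110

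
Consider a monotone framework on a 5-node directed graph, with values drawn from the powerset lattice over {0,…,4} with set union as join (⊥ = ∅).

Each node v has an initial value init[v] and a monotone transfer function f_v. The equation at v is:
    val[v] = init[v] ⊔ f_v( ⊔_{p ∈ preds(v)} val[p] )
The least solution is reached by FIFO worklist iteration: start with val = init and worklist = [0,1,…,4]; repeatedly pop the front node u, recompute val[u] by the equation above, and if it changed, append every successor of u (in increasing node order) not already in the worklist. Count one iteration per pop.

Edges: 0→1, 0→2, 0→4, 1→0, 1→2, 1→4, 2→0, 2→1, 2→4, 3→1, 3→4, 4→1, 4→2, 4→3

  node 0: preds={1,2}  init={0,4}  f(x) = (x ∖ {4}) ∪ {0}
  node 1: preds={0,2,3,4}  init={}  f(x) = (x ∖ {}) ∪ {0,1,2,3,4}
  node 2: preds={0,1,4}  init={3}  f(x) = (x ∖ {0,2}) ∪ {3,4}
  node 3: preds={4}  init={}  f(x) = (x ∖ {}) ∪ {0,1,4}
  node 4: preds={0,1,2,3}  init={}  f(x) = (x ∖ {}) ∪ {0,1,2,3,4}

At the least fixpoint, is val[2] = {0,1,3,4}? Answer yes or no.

no

Trace (11 dequeues):
  [1] u=0 | in {3} | out {0,3,4} | prev {0,4} | push {}
  [2] u=1 | in {0,3,4} | out {0,1,2,3,4} | prev {} | push {0}
  [3] u=2 | in {0,1,2,3,4} | out {1,3,4} | prev {3} | push {1}
  [4] u=3 | in {} | out {0,1,4} | prev {} | push {}
  [5] u=4 | in {0,1,2,3,4} | out {0,1,2,3,4} | prev {} | push {2,3}
  [6] u=0 | in {0,1,2,3,4} | out {0,1,2,3,4} | prev {0,3,4} | push {4}
  [7] u=1 | in {0,1,2,3,4} | out {0,1,2,3,4} | ==
  [8] u=2 | in {0,1,2,3,4} | out {1,3,4} | ==
  [9] u=3 | in {0,1,2,3,4} | out {0,1,2,3,4} | prev {0,1,4} | push {1}
  [10] u=4 | in {0,1,2,3,4} | out {0,1,2,3,4} | ==
  [11] u=1 | in {0,1,2,3,4} | out {0,1,2,3,4} | ==

Converged values:
  [0] {0,1,2,3,4}
  [1] {0,1,2,3,4}
  [2] {1,3,4}
  [3] {0,1,2,3,4}
  [4] {0,1,2,3,4}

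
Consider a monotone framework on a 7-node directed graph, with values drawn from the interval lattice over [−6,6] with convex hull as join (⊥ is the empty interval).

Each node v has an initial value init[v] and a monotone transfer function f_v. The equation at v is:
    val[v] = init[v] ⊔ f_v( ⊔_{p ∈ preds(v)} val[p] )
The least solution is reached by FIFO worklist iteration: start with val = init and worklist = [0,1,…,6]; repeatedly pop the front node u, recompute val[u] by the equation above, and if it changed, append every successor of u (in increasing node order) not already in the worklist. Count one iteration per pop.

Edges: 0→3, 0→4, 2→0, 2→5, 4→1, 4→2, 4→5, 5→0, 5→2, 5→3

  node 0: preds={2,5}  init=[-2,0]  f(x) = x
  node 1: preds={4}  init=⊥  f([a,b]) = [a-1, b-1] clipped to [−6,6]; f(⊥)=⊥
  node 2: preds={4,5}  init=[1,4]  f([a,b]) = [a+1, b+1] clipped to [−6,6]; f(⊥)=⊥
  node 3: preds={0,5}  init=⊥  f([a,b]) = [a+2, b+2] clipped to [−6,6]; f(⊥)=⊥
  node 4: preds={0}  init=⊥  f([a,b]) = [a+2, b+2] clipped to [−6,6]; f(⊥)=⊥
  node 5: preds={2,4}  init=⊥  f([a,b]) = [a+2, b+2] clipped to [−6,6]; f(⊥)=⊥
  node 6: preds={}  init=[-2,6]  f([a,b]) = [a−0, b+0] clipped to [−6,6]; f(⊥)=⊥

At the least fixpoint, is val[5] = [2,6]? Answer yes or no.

Worklist (13 pops):
  #1 pop 0: in=[1,4] → [-2,4] (was [-2,0]); enqueue []
  #2 pop 1: in=⊥ → ⊥ (no change)
  #3 pop 2: in=⊥ → [1,4] (no change)
  #4 pop 3: in=[-2,4] → [0,6] (was ⊥); enqueue []
  #5 pop 4: in=[-2,4] → [0,6] (was ⊥); enqueue [1,2]
  #6 pop 5: in=[0,6] → [2,6] (was ⊥); enqueue [0,3]
  #7 pop 6: in=⊥ → [-2,6] (no change)
  #8 pop 1: in=[0,6] → [-1,5] (was ⊥); enqueue []
  #9 pop 2: in=[0,6] → [1,6] (was [1,4]); enqueue [5]
  #10 pop 0: in=[1,6] → [-2,6] (was [-2,4]); enqueue [4]
  #11 pop 3: in=[-2,6] → [0,6] (no change)
  #12 pop 5: in=[0,6] → [2,6] (no change)
  #13 pop 4: in=[-2,6] → [0,6] (no change)

Fixpoint:
  val[0] = [-2,6]
  val[1] = [-1,5]
  val[2] = [1,6]
  val[3] = [0,6]
  val[4] = [0,6]
  val[5] = [2,6]
  val[6] = [-2,6]

yes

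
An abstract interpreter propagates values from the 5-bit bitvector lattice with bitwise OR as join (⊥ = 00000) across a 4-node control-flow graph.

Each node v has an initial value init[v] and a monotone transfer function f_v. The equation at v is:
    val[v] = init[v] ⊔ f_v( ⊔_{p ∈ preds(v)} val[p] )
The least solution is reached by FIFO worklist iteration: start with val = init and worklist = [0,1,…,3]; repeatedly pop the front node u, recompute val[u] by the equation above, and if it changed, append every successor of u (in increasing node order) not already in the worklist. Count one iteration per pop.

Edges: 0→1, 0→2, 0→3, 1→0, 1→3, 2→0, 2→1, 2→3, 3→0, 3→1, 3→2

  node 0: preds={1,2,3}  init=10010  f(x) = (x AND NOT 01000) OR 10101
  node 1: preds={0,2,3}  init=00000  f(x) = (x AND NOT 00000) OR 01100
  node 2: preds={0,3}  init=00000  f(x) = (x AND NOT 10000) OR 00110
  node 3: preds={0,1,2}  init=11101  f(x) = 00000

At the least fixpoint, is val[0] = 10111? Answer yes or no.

yes

Trace (6 dequeues):
  [1] u=0 | in 11101 | out 10111 | prev 10010 | push {}
  [2] u=1 | in 11111 | out 11111 | prev 00000 | push {0}
  [3] u=2 | in 11111 | out 01111 | prev 00000 | push {1}
  [4] u=3 | in 11111 | out 11101 | ==
  [5] u=0 | in 11111 | out 10111 | ==
  [6] u=1 | in 11111 | out 11111 | ==

Converged values:
  [0] 10111
  [1] 11111
  [2] 01111
  [3] 11101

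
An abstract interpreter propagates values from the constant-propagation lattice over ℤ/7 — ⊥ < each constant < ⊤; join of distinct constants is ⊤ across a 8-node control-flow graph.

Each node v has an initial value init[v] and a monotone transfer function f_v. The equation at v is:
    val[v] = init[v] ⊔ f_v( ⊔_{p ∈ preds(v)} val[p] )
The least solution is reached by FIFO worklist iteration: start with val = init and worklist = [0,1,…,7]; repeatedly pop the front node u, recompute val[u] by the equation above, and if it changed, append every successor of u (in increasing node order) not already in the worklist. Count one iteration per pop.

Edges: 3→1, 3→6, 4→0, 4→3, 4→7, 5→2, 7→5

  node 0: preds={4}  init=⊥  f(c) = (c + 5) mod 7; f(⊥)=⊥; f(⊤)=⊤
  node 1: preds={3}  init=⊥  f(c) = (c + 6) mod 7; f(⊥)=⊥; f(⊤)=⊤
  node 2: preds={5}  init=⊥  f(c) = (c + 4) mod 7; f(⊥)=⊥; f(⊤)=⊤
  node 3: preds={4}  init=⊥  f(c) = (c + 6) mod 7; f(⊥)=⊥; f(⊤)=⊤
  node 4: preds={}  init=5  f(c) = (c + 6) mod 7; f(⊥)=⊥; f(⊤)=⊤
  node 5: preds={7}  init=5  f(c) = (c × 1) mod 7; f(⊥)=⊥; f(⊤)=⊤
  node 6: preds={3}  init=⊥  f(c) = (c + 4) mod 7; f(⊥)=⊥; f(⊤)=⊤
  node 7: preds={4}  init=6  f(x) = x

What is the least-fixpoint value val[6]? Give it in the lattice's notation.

1

Trace (11 dequeues):
  [1] u=0 | in 5 | out 3 | prev ⊥ | push {}
  [2] u=1 | in ⊥ | out ⊥ | ==
  [3] u=2 | in 5 | out 2 | prev ⊥ | push {}
  [4] u=3 | in 5 | out 4 | prev ⊥ | push {1}
  [5] u=4 | in ⊥ | out 5 | ==
  [6] u=5 | in 6 | out ⊤ | prev 5 | push {2}
  [7] u=6 | in 4 | out 1 | prev ⊥ | push {}
  [8] u=7 | in 5 | out ⊤ | prev 6 | push {5}
  [9] u=1 | in 4 | out 3 | prev ⊥ | push {}
  [10] u=2 | in ⊤ | out ⊤ | prev 2 | push {}
  [11] u=5 | in ⊤ | out ⊤ | ==

Converged values:
  [0] 3
  [1] 3
  [2] ⊤
  [3] 4
  [4] 5
  [5] ⊤
  [6] 1
  [7] ⊤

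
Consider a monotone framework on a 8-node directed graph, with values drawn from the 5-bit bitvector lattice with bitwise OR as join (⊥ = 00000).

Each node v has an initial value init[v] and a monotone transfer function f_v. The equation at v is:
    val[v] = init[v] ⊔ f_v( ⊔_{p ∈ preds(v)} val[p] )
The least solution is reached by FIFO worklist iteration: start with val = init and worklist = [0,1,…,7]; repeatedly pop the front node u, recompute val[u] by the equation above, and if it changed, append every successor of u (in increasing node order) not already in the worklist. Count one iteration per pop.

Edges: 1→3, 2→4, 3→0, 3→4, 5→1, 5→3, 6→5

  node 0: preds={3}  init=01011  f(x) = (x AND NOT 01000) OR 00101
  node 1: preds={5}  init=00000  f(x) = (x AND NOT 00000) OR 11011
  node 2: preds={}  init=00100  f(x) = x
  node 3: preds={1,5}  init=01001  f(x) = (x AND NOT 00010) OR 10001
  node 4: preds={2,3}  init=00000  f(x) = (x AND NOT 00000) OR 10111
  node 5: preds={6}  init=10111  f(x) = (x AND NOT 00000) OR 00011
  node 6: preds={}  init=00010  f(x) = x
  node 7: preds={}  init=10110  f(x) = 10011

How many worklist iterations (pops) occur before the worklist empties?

Trace (9 dequeues):
  [1] u=0 | in 01001 | out 01111 | prev 01011 | push {}
  [2] u=1 | in 10111 | out 11111 | prev 00000 | push {}
  [3] u=2 | in 00000 | out 00100 | ==
  [4] u=3 | in 11111 | out 11101 | prev 01001 | push {0}
  [5] u=4 | in 11101 | out 11111 | prev 00000 | push {}
  [6] u=5 | in 00010 | out 10111 | ==
  [7] u=6 | in 00000 | out 00010 | ==
  [8] u=7 | in 00000 | out 10111 | prev 10110 | push {}
  [9] u=0 | in 11101 | out 11111 | prev 01111 | push {}

Converged values:
  [0] 11111
  [1] 11111
  [2] 00100
  [3] 11101
  [4] 11111
  [5] 10111
  [6] 00010
  [7] 10111

9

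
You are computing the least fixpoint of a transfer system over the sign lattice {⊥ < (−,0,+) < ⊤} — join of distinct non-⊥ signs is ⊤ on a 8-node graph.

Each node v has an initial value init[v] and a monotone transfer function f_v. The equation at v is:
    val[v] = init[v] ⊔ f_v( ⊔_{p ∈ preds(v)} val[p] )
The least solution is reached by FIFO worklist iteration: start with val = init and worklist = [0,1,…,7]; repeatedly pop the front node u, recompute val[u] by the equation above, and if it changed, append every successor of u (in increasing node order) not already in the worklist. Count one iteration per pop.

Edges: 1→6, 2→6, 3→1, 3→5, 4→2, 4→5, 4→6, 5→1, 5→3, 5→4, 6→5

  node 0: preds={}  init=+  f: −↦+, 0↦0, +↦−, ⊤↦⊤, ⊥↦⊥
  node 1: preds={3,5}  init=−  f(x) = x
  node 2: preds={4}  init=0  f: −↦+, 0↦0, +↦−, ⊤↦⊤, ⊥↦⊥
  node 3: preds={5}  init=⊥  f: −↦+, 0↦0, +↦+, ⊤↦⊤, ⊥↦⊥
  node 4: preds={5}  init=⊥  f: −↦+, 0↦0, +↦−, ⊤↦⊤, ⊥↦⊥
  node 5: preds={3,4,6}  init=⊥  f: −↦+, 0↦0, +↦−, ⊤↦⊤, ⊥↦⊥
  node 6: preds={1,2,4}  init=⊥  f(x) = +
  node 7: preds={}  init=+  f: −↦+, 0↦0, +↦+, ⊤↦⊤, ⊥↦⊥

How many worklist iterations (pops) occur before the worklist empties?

Worklist (16 pops):
  #1 pop 0: in=⊥ → + (no change)
  #2 pop 1: in=⊥ → − (no change)
  #3 pop 2: in=⊥ → 0 (no change)
  #4 pop 3: in=⊥ → ⊥ (no change)
  #5 pop 4: in=⊥ → ⊥ (no change)
  #6 pop 5: in=⊥ → ⊥ (no change)
  #7 pop 6: in=⊤ → + (was ⊥); enqueue [5]
  #8 pop 7: in=⊥ → + (no change)
  #9 pop 5: in=+ → − (was ⊥); enqueue [1,3,4]
  #10 pop 1: in=− → − (no change)
  #11 pop 3: in=− → + (was ⊥); enqueue [1,5]
  #12 pop 4: in=− → + (was ⊥); enqueue [2,6]
  #13 pop 1: in=⊤ → ⊤ (was −); enqueue []
  #14 pop 5: in=+ → − (no change)
  #15 pop 2: in=+ → ⊤ (was 0); enqueue []
  #16 pop 6: in=⊤ → + (no change)

Fixpoint:
  val[0] = +
  val[1] = ⊤
  val[2] = ⊤
  val[3] = +
  val[4] = +
  val[5] = −
  val[6] = +
  val[7] = +

16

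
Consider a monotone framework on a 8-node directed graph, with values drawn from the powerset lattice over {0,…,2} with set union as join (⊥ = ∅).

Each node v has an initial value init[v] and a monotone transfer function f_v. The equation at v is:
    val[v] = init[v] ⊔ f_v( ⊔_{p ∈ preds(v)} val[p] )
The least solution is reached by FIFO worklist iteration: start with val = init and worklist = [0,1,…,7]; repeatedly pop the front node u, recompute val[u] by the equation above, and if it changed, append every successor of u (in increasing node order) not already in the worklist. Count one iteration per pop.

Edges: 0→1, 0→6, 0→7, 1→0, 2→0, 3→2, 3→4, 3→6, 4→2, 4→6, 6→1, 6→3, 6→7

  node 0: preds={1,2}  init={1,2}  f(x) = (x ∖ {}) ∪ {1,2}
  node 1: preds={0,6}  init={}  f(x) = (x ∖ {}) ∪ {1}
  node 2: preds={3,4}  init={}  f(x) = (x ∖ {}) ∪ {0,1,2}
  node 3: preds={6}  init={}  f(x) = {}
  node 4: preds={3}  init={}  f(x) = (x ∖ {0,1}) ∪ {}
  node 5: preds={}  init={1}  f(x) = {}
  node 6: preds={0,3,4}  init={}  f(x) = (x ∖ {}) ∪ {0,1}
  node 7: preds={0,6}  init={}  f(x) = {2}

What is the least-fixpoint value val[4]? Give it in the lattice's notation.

{}

Trace (14 dequeues):
  [1] u=0 | in {} | out {1,2} | ==
  [2] u=1 | in {1,2} | out {1,2} | prev {} | push {0}
  [3] u=2 | in {} | out {0,1,2} | prev {} | push {}
  [4] u=3 | in {} | out {} | ==
  [5] u=4 | in {} | out {} | ==
  [6] u=5 | in {} | out {1} | ==
  [7] u=6 | in {1,2} | out {0,1,2} | prev {} | push {1,3}
  [8] u=7 | in {0,1,2} | out {2} | prev {} | push {}
  [9] u=0 | in {0,1,2} | out {0,1,2} | prev {1,2} | push {6,7}
  [10] u=1 | in {0,1,2} | out {0,1,2} | prev {1,2} | push {0}
  [11] u=3 | in {0,1,2} | out {} | ==
  [12] u=6 | in {0,1,2} | out {0,1,2} | ==
  [13] u=7 | in {0,1,2} | out {2} | ==
  [14] u=0 | in {0,1,2} | out {0,1,2} | ==

Converged values:
  [0] {0,1,2}
  [1] {0,1,2}
  [2] {0,1,2}
  [3] {}
  [4] {}
  [5] {1}
  [6] {0,1,2}
  [7] {2}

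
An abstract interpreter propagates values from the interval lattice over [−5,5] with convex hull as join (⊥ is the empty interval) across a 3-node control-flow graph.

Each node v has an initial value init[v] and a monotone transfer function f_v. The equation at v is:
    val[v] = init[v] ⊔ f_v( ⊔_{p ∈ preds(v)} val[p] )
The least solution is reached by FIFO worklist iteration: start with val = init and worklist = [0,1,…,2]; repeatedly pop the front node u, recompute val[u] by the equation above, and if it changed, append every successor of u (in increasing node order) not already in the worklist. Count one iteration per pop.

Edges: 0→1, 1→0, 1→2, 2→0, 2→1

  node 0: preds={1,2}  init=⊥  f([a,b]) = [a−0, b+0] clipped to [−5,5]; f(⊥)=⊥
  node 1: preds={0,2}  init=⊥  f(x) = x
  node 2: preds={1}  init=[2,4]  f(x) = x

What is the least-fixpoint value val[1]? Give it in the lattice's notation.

Trace (4 dequeues):
  [1] u=0 | in [2,4] | out [2,4] | prev ⊥ | push {}
  [2] u=1 | in [2,4] | out [2,4] | prev ⊥ | push {0}
  [3] u=2 | in [2,4] | out [2,4] | ==
  [4] u=0 | in [2,4] | out [2,4] | ==

Converged values:
  [0] [2,4]
  [1] [2,4]
  [2] [2,4]

[2,4]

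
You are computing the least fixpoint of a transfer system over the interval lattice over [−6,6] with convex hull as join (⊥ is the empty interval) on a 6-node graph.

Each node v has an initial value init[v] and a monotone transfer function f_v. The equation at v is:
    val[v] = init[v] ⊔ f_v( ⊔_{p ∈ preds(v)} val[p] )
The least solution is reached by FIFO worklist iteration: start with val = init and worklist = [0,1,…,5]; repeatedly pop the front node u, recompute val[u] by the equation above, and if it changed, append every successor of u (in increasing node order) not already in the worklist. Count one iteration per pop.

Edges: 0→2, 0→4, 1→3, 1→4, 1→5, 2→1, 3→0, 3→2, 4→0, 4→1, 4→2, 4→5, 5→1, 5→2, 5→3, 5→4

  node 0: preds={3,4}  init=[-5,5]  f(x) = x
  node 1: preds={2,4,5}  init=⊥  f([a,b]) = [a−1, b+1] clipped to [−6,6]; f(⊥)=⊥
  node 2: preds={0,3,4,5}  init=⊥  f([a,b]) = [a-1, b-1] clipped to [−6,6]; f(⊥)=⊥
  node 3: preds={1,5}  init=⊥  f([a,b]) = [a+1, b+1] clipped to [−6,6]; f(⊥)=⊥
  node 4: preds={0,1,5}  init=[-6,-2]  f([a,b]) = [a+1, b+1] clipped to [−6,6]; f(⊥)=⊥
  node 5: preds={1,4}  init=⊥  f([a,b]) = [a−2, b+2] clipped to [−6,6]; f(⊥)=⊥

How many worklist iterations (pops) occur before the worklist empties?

Worklist (15 pops):
  #1 pop 0: in=[-6,-2] → [-6,5] (was [-5,5]); enqueue []
  #2 pop 1: in=[-6,-2] → [-6,-1] (was ⊥); enqueue []
  #3 pop 2: in=[-6,5] → [-6,4] (was ⊥); enqueue [1]
  #4 pop 3: in=[-6,-1] → [-5,0] (was ⊥); enqueue [0,2]
  #5 pop 4: in=[-6,5] → [-6,6] (was [-6,-2]); enqueue []
  #6 pop 5: in=[-6,6] → [-6,6] (was ⊥); enqueue [3,4]
  #7 pop 1: in=[-6,6] → [-6,6] (was [-6,-1]); enqueue [5]
  #8 pop 0: in=[-6,6] → [-6,6] (was [-6,5]); enqueue []
  #9 pop 2: in=[-6,6] → [-6,5] (was [-6,4]); enqueue [1]
  #10 pop 3: in=[-6,6] → [-5,6] (was [-5,0]); enqueue [0,2]
  #11 pop 4: in=[-6,6] → [-6,6] (no change)
  #12 pop 5: in=[-6,6] → [-6,6] (no change)
  #13 pop 1: in=[-6,6] → [-6,6] (no change)
  #14 pop 0: in=[-6,6] → [-6,6] (no change)
  #15 pop 2: in=[-6,6] → [-6,5] (no change)

Fixpoint:
  val[0] = [-6,6]
  val[1] = [-6,6]
  val[2] = [-6,5]
  val[3] = [-5,6]
  val[4] = [-6,6]
  val[5] = [-6,6]

15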